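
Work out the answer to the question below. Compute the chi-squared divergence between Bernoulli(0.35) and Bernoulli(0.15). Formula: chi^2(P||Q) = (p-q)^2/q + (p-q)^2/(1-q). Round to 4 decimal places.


Chi-squared divergence between Bernoulli distributions:
chi^2 = (p-q)^2/q + (p-q)^2/(1-q).
p = 0.35, q = 0.15, p-q = 0.2.
(p-q)^2 = 0.04.
term1 = 0.04/0.15 = 0.266667.
term2 = 0.04/0.85 = 0.047059.
chi^2 = 0.266667 + 0.047059 = 0.3137

0.3137


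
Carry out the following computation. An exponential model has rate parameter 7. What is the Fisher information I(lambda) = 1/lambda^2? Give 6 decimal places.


Fisher information for exponential: I(lambda) = 1/lambda^2.
lambda = 7, lambda^2 = 49.
I = 1/49 = 0.020408

0.020408


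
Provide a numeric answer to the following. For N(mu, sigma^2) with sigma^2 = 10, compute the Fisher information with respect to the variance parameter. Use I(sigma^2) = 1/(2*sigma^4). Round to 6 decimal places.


Fisher information for variance: I(sigma^2) = 1/(2*sigma^4).
sigma^2 = 10, so sigma^4 = 100.
I = 1/(2*100) = 1/200 = 0.005000

0.005000


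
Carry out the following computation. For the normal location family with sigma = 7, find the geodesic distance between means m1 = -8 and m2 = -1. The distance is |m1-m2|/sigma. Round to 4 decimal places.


On the fixed-variance normal subfamily, geodesic distance = |m1-m2|/sigma.
|-8 - -1| = 7.
sigma = 7.
d = 7/7 = 1.0000

1.0000


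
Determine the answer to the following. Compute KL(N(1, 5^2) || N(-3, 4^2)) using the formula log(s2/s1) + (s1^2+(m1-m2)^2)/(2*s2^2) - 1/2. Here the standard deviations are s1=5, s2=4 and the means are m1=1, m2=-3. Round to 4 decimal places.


KL divergence between normal distributions:
KL = log(s2/s1) + (s1^2 + (m1-m2)^2)/(2*s2^2) - 1/2.
log(4/5) = -0.223144.
(5^2 + (1--3)^2)/(2*4^2) = (25 + 16)/32 = 1.28125.
KL = -0.223144 + 1.28125 - 0.5 = 0.5581

0.5581


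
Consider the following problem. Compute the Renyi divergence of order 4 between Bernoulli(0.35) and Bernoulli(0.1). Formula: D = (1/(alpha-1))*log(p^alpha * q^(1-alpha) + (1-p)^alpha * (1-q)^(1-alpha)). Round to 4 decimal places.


Renyi divergence of order alpha between Bernoulli distributions:
D = (1/(alpha-1))*log(p^alpha * q^(1-alpha) + (1-p)^alpha * (1-q)^(1-alpha)).
alpha = 4, p = 0.35, q = 0.1.
p^alpha * q^(1-alpha) = 0.35^4 * 0.1^-3 = 15.00625.
(1-p)^alpha * (1-q)^(1-alpha) = 0.65^4 * 0.9^-3 = 0.244865.
sum = 15.00625 + 0.244865 = 15.251115.
D = (1/3)*log(15.251115) = 0.9082

0.9082


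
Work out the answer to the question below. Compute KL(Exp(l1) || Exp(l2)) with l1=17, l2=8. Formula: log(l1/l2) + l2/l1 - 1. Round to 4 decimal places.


KL divergence for exponential family:
KL = log(l1/l2) + l2/l1 - 1.
log(17/8) = 0.753772.
8/17 = 0.470588.
KL = 0.753772 + 0.470588 - 1 = 0.2244

0.2244


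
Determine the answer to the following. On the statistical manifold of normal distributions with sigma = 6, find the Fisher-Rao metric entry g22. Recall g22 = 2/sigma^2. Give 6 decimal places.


For the 2-parameter normal family, the Fisher metric has:
  g11 = 1/sigma^2, g22 = 2/sigma^2.
sigma = 6, sigma^2 = 36.
g22 = 0.055556

0.055556


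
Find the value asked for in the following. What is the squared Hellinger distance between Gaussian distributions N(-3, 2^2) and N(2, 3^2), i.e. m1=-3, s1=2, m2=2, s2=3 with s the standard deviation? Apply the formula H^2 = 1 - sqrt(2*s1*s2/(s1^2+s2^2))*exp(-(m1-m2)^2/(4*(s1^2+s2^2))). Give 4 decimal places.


Squared Hellinger distance for Gaussians:
H^2 = 1 - sqrt(2*s1*s2/(s1^2+s2^2)) * exp(-(m1-m2)^2/(4*(s1^2+s2^2))).
s1^2 = 4, s2^2 = 9, s1^2+s2^2 = 13.
sqrt(2*2*3/(13)) = 0.960769.
(m1-m2)^2 = (-5)^2 = 25.
exp(-25/(4*13)) = exp(-0.480769) = 0.618308.
H^2 = 1 - 0.960769*0.618308 = 0.4059

0.4059


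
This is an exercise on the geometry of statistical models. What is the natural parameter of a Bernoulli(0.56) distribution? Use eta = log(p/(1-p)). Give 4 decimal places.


Natural parameter for Bernoulli: eta = log(p/(1-p)).
p = 0.56, 1-p = 0.44.
p/(1-p) = 1.272727.
eta = log(1.272727) = 0.2412

0.2412


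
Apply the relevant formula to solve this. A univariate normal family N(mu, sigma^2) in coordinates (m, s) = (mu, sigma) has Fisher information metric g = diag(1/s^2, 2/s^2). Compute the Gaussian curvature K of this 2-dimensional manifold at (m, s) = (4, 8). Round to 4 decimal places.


The metric has the form g = (A dm^2 + B ds^2)/s^2 with A = 1, B = 2.
Substitute u = sqrt(A/B)*m: g = B*(du^2 + ds^2)/s^2, i.e. B times the
Poincare upper half-plane metric, which has constant Gaussian curvature -1.
Scaling a 2D metric by a constant c divides the Gaussian curvature by c,
so K = -1/B = -1/(2) = -0.5000 everywhere (the point (m, s) = (4, 8) is irrelevant:
the curvature is constant).
The requested Gaussian curvature is K = -0.5000.

-0.5000


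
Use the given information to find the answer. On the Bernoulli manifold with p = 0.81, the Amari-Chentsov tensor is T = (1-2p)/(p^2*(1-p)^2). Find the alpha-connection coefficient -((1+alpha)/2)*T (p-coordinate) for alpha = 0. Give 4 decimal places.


Skewness (Amari-Chentsov) tensor: T = (1-2p)/(p^2*(1-p)^2).
p = 0.81, 1-2p = -0.62, p^2 = 0.6561, (1-p)^2 = 0.0361.
T = -0.62/(0.6561 * 0.0361) = -26.176673.
In the p-coordinate, Gamma^(alpha) = Gamma^(0) - (alpha/2)*T with Gamma^(0) = (1/2)*g'(p) = -T/2,
so Gamma^(alpha) = -((1+alpha)/2)*T.
alpha = 0, -(1+alpha)/2 = -0.5.
Gamma = -0.5 * -26.176673 = 13.0883

13.0883


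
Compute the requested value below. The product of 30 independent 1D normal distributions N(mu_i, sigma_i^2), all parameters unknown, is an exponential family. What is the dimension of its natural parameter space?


Exponential family dimension calculation:
Each univariate normal has two natural parameters (mu/sigma^2 and -1/(2 sigma^2)).
With 30 independent components, dim = 2 * 30 = 60.

60


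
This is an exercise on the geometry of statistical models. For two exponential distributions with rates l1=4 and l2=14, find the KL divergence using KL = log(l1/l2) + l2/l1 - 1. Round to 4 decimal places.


KL divergence for exponential family:
KL = log(l1/l2) + l2/l1 - 1.
log(4/14) = -1.252763.
14/4 = 3.5.
KL = -1.252763 + 3.5 - 1 = 1.2472

1.2472


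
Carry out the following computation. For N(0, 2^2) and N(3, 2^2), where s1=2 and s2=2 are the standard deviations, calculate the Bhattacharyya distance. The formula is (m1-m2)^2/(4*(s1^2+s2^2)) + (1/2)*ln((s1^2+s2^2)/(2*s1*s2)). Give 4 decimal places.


Bhattacharyya distance between two Gaussians:
DB = (m1-m2)^2/(4*(s1^2+s2^2)) + (1/2)*ln((s1^2+s2^2)/(2*s1*s2)).
(m1-m2)^2 = (-3)^2 = 9.
s1^2+s2^2 = 4 + 4 = 8.
term1 = 9/32 = 0.28125.
term2 = 0.5*ln(8/8.0) = 0.0.
DB = 0.28125 + 0.0 = 0.2813

0.2813


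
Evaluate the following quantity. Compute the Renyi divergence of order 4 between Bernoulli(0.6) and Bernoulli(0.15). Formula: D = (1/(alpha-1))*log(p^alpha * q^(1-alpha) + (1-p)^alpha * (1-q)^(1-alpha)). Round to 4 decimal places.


Renyi divergence of order alpha between Bernoulli distributions:
D = (1/(alpha-1))*log(p^alpha * q^(1-alpha) + (1-p)^alpha * (1-q)^(1-alpha)).
alpha = 4, p = 0.6, q = 0.15.
p^alpha * q^(1-alpha) = 0.6^4 * 0.15^-3 = 38.4.
(1-p)^alpha * (1-q)^(1-alpha) = 0.4^4 * 0.85^-3 = 0.041685.
sum = 38.4 + 0.041685 = 38.441685.
D = (1/3)*log(38.441685) = 1.2164

1.2164


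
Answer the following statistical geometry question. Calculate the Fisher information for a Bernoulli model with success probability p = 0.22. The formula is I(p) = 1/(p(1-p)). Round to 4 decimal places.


For Bernoulli(p), Fisher information is I(p) = 1/(p*(1-p)).
p = 0.22, 1-p = 0.78.
p*(1-p) = 0.1716.
I(p) = 1/0.1716 = 5.8275

5.8275


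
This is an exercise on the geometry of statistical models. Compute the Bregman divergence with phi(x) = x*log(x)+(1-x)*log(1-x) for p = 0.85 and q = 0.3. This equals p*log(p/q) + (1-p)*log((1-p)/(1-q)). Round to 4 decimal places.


Bregman divergence with negative entropy generator:
D = p*log(p/q) + (1-p)*log((1-p)/(1-q)).
p = 0.85, q = 0.3.
p*log(p/q) = 0.85*log(0.85/0.3) = 0.885236.
(1-p)*log((1-p)/(1-q)) = 0.15*log(0.15/0.7) = -0.231067.
D = 0.885236 + -0.231067 = 0.6542

0.6542


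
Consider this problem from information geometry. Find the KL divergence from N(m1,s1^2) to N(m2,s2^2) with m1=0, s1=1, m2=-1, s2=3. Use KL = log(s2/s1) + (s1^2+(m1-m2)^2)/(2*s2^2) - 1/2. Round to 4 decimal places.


KL divergence between normal distributions:
KL = log(s2/s1) + (s1^2 + (m1-m2)^2)/(2*s2^2) - 1/2.
log(3/1) = 1.098612.
(1^2 + (0--1)^2)/(2*3^2) = (1 + 1)/18 = 0.111111.
KL = 1.098612 + 0.111111 - 0.5 = 0.7097

0.7097


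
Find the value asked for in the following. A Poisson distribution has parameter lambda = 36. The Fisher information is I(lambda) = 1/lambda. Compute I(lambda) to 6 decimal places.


Fisher information for Poisson: I(lambda) = 1/lambda.
lambda = 36.
I(lambda) = 1/36 = 0.027778

0.027778


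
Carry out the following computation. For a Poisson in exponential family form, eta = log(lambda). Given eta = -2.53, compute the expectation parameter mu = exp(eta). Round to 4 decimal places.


Expectation parameter for Poisson exponential family:
mu = exp(eta).
eta = -2.53.
mu = exp(-2.53) = 0.0797

0.0797


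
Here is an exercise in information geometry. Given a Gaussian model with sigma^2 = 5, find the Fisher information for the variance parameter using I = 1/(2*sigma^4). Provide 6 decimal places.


Fisher information for variance: I(sigma^2) = 1/(2*sigma^4).
sigma^2 = 5, so sigma^4 = 25.
I = 1/(2*25) = 1/50 = 0.020000

0.020000


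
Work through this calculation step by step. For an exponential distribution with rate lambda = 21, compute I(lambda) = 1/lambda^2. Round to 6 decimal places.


Fisher information for exponential: I(lambda) = 1/lambda^2.
lambda = 21, lambda^2 = 441.
I = 1/441 = 0.002268

0.002268


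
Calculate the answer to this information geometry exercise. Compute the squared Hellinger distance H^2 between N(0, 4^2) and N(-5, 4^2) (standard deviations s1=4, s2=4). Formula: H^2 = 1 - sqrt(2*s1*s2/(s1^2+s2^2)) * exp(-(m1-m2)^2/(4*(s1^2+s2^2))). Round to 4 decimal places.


Squared Hellinger distance for Gaussians:
H^2 = 1 - sqrt(2*s1*s2/(s1^2+s2^2)) * exp(-(m1-m2)^2/(4*(s1^2+s2^2))).
s1^2 = 16, s2^2 = 16, s1^2+s2^2 = 32.
sqrt(2*4*4/(32)) = 1.0.
(m1-m2)^2 = (5)^2 = 25.
exp(-25/(4*32)) = exp(-0.195312) = 0.822578.
H^2 = 1 - 1.0*0.822578 = 0.1774

0.1774


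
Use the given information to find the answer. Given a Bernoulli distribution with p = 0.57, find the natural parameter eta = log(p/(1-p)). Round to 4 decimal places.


Natural parameter for Bernoulli: eta = log(p/(1-p)).
p = 0.57, 1-p = 0.43.
p/(1-p) = 1.325581.
eta = log(1.325581) = 0.2819

0.2819


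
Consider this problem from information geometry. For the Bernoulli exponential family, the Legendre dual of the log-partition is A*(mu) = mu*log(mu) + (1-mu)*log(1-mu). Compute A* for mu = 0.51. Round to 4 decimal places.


Legendre transform for Bernoulli:
A*(mu) = mu*log(mu) + (1-mu)*log(1-mu).
mu = 0.51, 1-mu = 0.49.
mu*log(mu) = 0.51*log(0.51) = -0.343406.
(1-mu)*log(1-mu) = 0.49*log(0.49) = -0.349541.
A* = -0.343406 + -0.349541 = -0.6929

-0.6929


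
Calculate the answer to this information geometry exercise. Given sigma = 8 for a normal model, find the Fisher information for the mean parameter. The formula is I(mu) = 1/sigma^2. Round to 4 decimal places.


The Fisher information for the mean of a normal distribution is I(mu) = 1/sigma^2.
sigma = 8, so sigma^2 = 64.
I(mu) = 1/64 = 0.0156

0.0156


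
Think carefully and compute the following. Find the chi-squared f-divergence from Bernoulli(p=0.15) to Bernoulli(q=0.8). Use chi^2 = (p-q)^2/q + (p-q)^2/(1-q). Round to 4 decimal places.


Chi-squared divergence between Bernoulli distributions:
chi^2 = (p-q)^2/q + (p-q)^2/(1-q).
p = 0.15, q = 0.8, p-q = -0.65.
(p-q)^2 = 0.4225.
term1 = 0.4225/0.8 = 0.528125.
term2 = 0.4225/0.2 = 2.1125.
chi^2 = 0.528125 + 2.1125 = 2.6406

2.6406


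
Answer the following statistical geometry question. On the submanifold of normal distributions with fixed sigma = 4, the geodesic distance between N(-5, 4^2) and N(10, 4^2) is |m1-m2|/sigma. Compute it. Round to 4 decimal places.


On the fixed-variance normal subfamily, geodesic distance = |m1-m2|/sigma.
|-5 - 10| = 15.
sigma = 4.
d = 15/4 = 3.7500

3.7500


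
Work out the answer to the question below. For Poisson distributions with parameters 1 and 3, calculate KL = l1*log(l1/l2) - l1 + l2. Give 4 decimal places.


KL divergence for Poisson:
KL = l1*log(l1/l2) - l1 + l2.
l1 = 1, l2 = 3.
log(1/3) = -1.098612.
l1*log(l1/l2) = 1 * -1.098612 = -1.098612.
KL = -1.098612 - 1 + 3 = 0.9014

0.9014


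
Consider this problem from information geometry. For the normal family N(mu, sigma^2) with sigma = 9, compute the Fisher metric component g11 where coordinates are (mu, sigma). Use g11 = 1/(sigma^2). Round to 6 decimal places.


For the 2-parameter normal family, the Fisher metric has:
  g11 = 1/sigma^2, g22 = 2/sigma^2.
sigma = 9, sigma^2 = 81.
g11 = 0.012346

0.012346


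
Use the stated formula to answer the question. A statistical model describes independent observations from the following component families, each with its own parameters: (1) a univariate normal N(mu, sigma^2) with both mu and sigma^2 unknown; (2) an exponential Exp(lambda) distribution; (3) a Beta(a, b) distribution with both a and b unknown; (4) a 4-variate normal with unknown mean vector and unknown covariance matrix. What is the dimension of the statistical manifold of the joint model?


The dimension of a statistical manifold equals the number of free
(independent) real parameters of the model. For a product of independent
blocks the parameter counts add.
- normal (mu, sigma^2): 2.
- exponential (lambda): 1.
- Beta (a, b): 2.
- 4-variate normal: 4 (mean) + 4*5/2 = 10 (symmetric covariance) = 14.
Total = 2 + 1 + 2 + 14 = 19.
Dimension = 19

19


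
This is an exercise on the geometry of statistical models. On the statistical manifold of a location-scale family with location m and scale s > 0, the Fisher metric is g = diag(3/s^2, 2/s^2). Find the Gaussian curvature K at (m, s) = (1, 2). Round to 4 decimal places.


The metric has the form g = (A dm^2 + B ds^2)/s^2 with A = 3, B = 2.
Substitute u = sqrt(A/B)*m: g = B*(du^2 + ds^2)/s^2, i.e. B times the
Poincare upper half-plane metric, which has constant Gaussian curvature -1.
Scaling a 2D metric by a constant c divides the Gaussian curvature by c,
so K = -1/B = -1/(2) = -0.5000 everywhere (the point (m, s) = (1, 2) is irrelevant:
the curvature is constant).
The requested Gaussian curvature is K = -0.5000.

-0.5000


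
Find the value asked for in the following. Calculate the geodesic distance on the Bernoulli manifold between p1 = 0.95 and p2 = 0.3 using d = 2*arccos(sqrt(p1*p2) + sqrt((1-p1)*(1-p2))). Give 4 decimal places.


Geodesic distance on Bernoulli manifold:
d(p1,p2) = 2*arccos(sqrt(p1*p2) + sqrt((1-p1)*(1-p2))).
sqrt(p1*p2) = sqrt(0.95*0.3) = 0.533854.
sqrt((1-p1)*(1-p2)) = sqrt(0.05*0.7) = 0.187083.
arg = 0.533854 + 0.187083 = 0.720937.
d = 2*arccos(0.720937) = 1.5313

1.5313


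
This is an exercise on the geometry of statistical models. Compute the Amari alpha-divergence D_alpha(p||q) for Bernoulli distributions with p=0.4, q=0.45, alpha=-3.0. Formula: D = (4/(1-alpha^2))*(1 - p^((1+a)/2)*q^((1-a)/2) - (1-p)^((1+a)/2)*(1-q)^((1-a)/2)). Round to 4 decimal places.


Amari alpha-divergence:
D = (4/(1-alpha^2))*(1 - p^((1+a)/2)*q^((1-a)/2) - (1-p)^((1+a)/2)*(1-q)^((1-a)/2)).
alpha = -3.0, p = 0.4, q = 0.45.
e1 = (1+alpha)/2 = -1.0, e2 = (1-alpha)/2 = 2.0.
t1 = p^e1 * q^e2 = 0.4^-1.0 * 0.45^2.0 = 0.50625.
t2 = (1-p)^e1 * (1-q)^e2 = 0.6^-1.0 * 0.55^2.0 = 0.504167.
4/(1-alpha^2) = -0.5.
D = -0.5*(1 - 0.50625 - 0.504167) = 0.0052

0.0052


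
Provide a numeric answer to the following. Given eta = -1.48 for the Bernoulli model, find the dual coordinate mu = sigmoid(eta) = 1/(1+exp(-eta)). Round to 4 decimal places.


Dual coordinate (expectation parameter) for Bernoulli:
mu = 1/(1+exp(-eta)).
eta = -1.48.
exp(-eta) = exp(1.48) = 4.392946.
mu = 1/(1+4.392946) = 0.1854

0.1854


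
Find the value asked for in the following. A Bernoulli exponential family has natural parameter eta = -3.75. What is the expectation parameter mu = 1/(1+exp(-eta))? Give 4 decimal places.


Dual coordinate (expectation parameter) for Bernoulli:
mu = 1/(1+exp(-eta)).
eta = -3.75.
exp(-eta) = exp(3.75) = 42.521082.
mu = 1/(1+42.521082) = 0.0230

0.0230


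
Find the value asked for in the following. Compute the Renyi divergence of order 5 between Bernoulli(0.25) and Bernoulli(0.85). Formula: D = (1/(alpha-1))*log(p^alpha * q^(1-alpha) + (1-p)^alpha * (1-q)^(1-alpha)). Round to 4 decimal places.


Renyi divergence of order alpha between Bernoulli distributions:
D = (1/(alpha-1))*log(p^alpha * q^(1-alpha) + (1-p)^alpha * (1-q)^(1-alpha)).
alpha = 5, p = 0.25, q = 0.85.
p^alpha * q^(1-alpha) = 0.25^5 * 0.85^-4 = 0.001871.
(1-p)^alpha * (1-q)^(1-alpha) = 0.75^5 * 0.15^-4 = 468.75.
sum = 0.001871 + 468.75 = 468.751871.
D = (1/4)*log(468.751871) = 1.5375

1.5375


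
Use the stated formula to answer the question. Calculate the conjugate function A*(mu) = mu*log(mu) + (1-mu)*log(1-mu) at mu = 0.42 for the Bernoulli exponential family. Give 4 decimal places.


Legendre transform for Bernoulli:
A*(mu) = mu*log(mu) + (1-mu)*log(1-mu).
mu = 0.42, 1-mu = 0.58.
mu*log(mu) = 0.42*log(0.42) = -0.36435.
(1-mu)*log(1-mu) = 0.58*log(0.58) = -0.315942.
A* = -0.36435 + -0.315942 = -0.6803

-0.6803


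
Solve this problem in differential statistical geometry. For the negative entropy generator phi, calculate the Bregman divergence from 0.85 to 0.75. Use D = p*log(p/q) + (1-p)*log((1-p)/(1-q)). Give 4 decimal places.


Bregman divergence with negative entropy generator:
D = p*log(p/q) + (1-p)*log((1-p)/(1-q)).
p = 0.85, q = 0.75.
p*log(p/q) = 0.85*log(0.85/0.75) = 0.106389.
(1-p)*log((1-p)/(1-q)) = 0.15*log(0.15/0.25) = -0.076624.
D = 0.106389 + -0.076624 = 0.0298

0.0298


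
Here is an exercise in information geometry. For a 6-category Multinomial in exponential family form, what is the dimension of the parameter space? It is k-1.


Exponential family dimension calculation:
For Multinomial with k=6 categories, dim = k-1 = 5.

5


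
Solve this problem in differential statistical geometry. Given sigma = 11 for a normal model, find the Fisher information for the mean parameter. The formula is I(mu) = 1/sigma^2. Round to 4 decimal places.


The Fisher information for the mean of a normal distribution is I(mu) = 1/sigma^2.
sigma = 11, so sigma^2 = 121.
I(mu) = 1/121 = 0.0083

0.0083


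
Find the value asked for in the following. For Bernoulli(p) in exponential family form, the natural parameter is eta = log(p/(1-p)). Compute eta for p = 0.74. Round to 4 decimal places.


Natural parameter for Bernoulli: eta = log(p/(1-p)).
p = 0.74, 1-p = 0.26.
p/(1-p) = 2.846154.
eta = log(2.846154) = 1.0460

1.0460


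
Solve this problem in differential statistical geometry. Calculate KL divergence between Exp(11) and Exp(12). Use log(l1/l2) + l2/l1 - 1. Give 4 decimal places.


KL divergence for exponential family:
KL = log(l1/l2) + l2/l1 - 1.
log(11/12) = -0.087011.
12/11 = 1.090909.
KL = -0.087011 + 1.090909 - 1 = 0.0039

0.0039


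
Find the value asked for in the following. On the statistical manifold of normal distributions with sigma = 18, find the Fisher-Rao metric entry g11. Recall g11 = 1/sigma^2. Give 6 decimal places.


For the 2-parameter normal family, the Fisher metric has:
  g11 = 1/sigma^2, g22 = 2/sigma^2.
sigma = 18, sigma^2 = 324.
g11 = 0.003086

0.003086


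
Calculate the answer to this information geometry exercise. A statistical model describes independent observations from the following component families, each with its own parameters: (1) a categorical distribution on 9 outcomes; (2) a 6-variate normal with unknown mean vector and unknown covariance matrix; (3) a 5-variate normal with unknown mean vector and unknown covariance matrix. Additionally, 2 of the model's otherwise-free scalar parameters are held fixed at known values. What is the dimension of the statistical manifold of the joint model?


The dimension of a statistical manifold equals the number of free
(independent) real parameters of the model. For a product of independent
blocks the parameter counts add.
- categorical on 9 outcomes (probabilities sum to 1): 9-1 = 8.
- 6-variate normal: 6 (mean) + 6*7/2 = 21 (symmetric covariance) = 27.
- 5-variate normal: 5 (mean) + 5*6/2 = 15 (symmetric covariance) = 20.
Total = 8 + 27 + 20 = 55.
2 parameter(s) fixed at known values: 55 - 2 = 53.
Dimension = 53

53


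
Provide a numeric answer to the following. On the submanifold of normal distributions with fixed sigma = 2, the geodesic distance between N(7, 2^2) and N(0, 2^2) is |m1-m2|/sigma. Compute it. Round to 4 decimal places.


On the fixed-variance normal subfamily, geodesic distance = |m1-m2|/sigma.
|7 - 0| = 7.
sigma = 2.
d = 7/2 = 3.5000

3.5000


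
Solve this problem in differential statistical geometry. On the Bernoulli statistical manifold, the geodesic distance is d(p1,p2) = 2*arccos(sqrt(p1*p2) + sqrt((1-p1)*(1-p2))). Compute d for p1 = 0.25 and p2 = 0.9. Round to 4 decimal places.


Geodesic distance on Bernoulli manifold:
d(p1,p2) = 2*arccos(sqrt(p1*p2) + sqrt((1-p1)*(1-p2))).
sqrt(p1*p2) = sqrt(0.25*0.9) = 0.474342.
sqrt((1-p1)*(1-p2)) = sqrt(0.75*0.1) = 0.273861.
arg = 0.474342 + 0.273861 = 0.748203.
d = 2*arccos(0.748203) = 1.4509

1.4509


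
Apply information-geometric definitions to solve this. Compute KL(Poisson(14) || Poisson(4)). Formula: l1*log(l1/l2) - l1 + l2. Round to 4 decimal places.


KL divergence for Poisson:
KL = l1*log(l1/l2) - l1 + l2.
l1 = 14, l2 = 4.
log(14/4) = 1.252763.
l1*log(l1/l2) = 14 * 1.252763 = 17.538682.
KL = 17.538682 - 14 + 4 = 7.5387

7.5387


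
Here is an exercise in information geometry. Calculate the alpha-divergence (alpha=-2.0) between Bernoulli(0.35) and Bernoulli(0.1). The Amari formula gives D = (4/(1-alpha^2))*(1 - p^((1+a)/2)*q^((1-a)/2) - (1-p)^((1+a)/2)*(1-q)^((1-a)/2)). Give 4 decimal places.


Amari alpha-divergence:
D = (4/(1-alpha^2))*(1 - p^((1+a)/2)*q^((1-a)/2) - (1-p)^((1+a)/2)*(1-q)^((1-a)/2)).
alpha = -2.0, p = 0.35, q = 0.1.
e1 = (1+alpha)/2 = -0.5, e2 = (1-alpha)/2 = 1.5.
t1 = p^e1 * q^e2 = 0.35^-0.5 * 0.1^1.5 = 0.053452.
t2 = (1-p)^e1 * (1-q)^e2 = 0.65^-0.5 * 0.9^1.5 = 1.059027.
4/(1-alpha^2) = -1.333333.
D = -1.333333*(1 - 0.053452 - 1.059027) = 0.1500

0.1500


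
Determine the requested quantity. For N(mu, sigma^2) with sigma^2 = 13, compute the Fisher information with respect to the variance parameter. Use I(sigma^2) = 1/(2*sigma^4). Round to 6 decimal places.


Fisher information for variance: I(sigma^2) = 1/(2*sigma^4).
sigma^2 = 13, so sigma^4 = 169.
I = 1/(2*169) = 1/338 = 0.002959

0.002959


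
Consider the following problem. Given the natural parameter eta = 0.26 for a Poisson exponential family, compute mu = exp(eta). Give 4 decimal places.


Expectation parameter for Poisson exponential family:
mu = exp(eta).
eta = 0.26.
mu = exp(0.26) = 1.2969

1.2969


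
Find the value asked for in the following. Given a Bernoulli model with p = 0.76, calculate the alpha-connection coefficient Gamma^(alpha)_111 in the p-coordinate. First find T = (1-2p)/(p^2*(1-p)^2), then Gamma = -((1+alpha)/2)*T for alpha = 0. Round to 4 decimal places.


Skewness (Amari-Chentsov) tensor: T = (1-2p)/(p^2*(1-p)^2).
p = 0.76, 1-2p = -0.52, p^2 = 0.5776, (1-p)^2 = 0.0576.
T = -0.52/(0.5776 * 0.0576) = -15.629809.
In the p-coordinate, Gamma^(alpha) = Gamma^(0) - (alpha/2)*T with Gamma^(0) = (1/2)*g'(p) = -T/2,
so Gamma^(alpha) = -((1+alpha)/2)*T.
alpha = 0, -(1+alpha)/2 = -0.5.
Gamma = -0.5 * -15.629809 = 7.8149

7.8149


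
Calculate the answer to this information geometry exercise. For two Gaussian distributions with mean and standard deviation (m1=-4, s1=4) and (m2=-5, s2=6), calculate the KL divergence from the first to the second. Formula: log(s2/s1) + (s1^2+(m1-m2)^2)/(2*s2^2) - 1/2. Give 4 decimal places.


KL divergence between normal distributions:
KL = log(s2/s1) + (s1^2 + (m1-m2)^2)/(2*s2^2) - 1/2.
log(6/4) = 0.405465.
(4^2 + (-4--5)^2)/(2*6^2) = (16 + 1)/72 = 0.236111.
KL = 0.405465 + 0.236111 - 0.5 = 0.1416

0.1416


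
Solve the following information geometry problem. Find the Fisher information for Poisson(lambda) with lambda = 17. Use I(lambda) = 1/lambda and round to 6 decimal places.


Fisher information for Poisson: I(lambda) = 1/lambda.
lambda = 17.
I(lambda) = 1/17 = 0.058824

0.058824


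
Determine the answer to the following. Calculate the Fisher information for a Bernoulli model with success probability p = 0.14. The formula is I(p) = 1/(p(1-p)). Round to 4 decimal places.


For Bernoulli(p), Fisher information is I(p) = 1/(p*(1-p)).
p = 0.14, 1-p = 0.86.
p*(1-p) = 0.1204.
I(p) = 1/0.1204 = 8.3056

8.3056


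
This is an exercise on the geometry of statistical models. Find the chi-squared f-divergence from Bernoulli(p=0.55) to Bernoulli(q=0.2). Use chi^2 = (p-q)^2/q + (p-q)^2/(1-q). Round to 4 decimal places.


Chi-squared divergence between Bernoulli distributions:
chi^2 = (p-q)^2/q + (p-q)^2/(1-q).
p = 0.55, q = 0.2, p-q = 0.35.
(p-q)^2 = 0.1225.
term1 = 0.1225/0.2 = 0.6125.
term2 = 0.1225/0.8 = 0.153125.
chi^2 = 0.6125 + 0.153125 = 0.7656

0.7656


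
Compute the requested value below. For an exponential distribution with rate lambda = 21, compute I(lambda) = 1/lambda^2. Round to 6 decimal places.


Fisher information for exponential: I(lambda) = 1/lambda^2.
lambda = 21, lambda^2 = 441.
I = 1/441 = 0.002268

0.002268


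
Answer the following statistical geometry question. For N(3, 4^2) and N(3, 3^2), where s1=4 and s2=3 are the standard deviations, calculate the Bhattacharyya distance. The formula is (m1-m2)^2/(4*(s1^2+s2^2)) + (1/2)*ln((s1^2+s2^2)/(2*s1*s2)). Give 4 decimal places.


Bhattacharyya distance between two Gaussians:
DB = (m1-m2)^2/(4*(s1^2+s2^2)) + (1/2)*ln((s1^2+s2^2)/(2*s1*s2)).
(m1-m2)^2 = (0)^2 = 0.
s1^2+s2^2 = 16 + 9 = 25.
term1 = 0/100 = 0.0.
term2 = 0.5*ln(25/24.0) = 0.020411.
DB = 0.0 + 0.020411 = 0.0204

0.0204


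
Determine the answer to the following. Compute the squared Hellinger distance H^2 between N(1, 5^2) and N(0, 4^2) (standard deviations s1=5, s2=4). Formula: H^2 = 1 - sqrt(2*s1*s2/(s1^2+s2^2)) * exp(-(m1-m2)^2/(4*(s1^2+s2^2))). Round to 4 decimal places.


Squared Hellinger distance for Gaussians:
H^2 = 1 - sqrt(2*s1*s2/(s1^2+s2^2)) * exp(-(m1-m2)^2/(4*(s1^2+s2^2))).
s1^2 = 25, s2^2 = 16, s1^2+s2^2 = 41.
sqrt(2*5*4/(41)) = 0.98773.
(m1-m2)^2 = (1)^2 = 1.
exp(-1/(4*41)) = exp(-0.006098) = 0.993921.
H^2 = 1 - 0.98773*0.993921 = 0.0183

0.0183


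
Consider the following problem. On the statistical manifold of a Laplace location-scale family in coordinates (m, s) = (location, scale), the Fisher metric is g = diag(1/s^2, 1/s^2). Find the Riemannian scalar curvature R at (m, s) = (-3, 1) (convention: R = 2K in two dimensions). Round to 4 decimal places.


The metric has the form g = (A dm^2 + B ds^2)/s^2 with A = 1, B = 1.
Substitute u = sqrt(A/B)*m: g = B*(du^2 + ds^2)/s^2, i.e. B times the
Poincare upper half-plane metric, which has constant Gaussian curvature -1.
Scaling a 2D metric by a constant c divides the Gaussian curvature by c,
so K = -1/B = -1/(1) = -1.0000 everywhere (the point (m, s) = (-3, 1) is irrelevant:
the curvature is constant).
Scalar curvature in dimension 2: R = 2K = -2/(1) = -2.0000.

-2.0000


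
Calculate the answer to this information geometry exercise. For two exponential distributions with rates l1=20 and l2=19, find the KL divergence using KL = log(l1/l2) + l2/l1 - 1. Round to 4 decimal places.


KL divergence for exponential family:
KL = log(l1/l2) + l2/l1 - 1.
log(20/19) = 0.051293.
19/20 = 0.95.
KL = 0.051293 + 0.95 - 1 = 0.0013

0.0013


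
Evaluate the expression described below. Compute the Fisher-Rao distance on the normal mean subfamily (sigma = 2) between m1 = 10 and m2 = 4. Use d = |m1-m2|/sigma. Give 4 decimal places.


On the fixed-variance normal subfamily, geodesic distance = |m1-m2|/sigma.
|10 - 4| = 6.
sigma = 2.
d = 6/2 = 3.0000

3.0000


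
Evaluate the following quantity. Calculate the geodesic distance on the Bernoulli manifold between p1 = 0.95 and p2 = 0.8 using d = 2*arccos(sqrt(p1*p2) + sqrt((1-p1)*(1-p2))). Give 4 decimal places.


Geodesic distance on Bernoulli manifold:
d(p1,p2) = 2*arccos(sqrt(p1*p2) + sqrt((1-p1)*(1-p2))).
sqrt(p1*p2) = sqrt(0.95*0.8) = 0.87178.
sqrt((1-p1)*(1-p2)) = sqrt(0.05*0.2) = 0.1.
arg = 0.87178 + 0.1 = 0.97178.
d = 2*arccos(0.97178) = 0.4763

0.4763


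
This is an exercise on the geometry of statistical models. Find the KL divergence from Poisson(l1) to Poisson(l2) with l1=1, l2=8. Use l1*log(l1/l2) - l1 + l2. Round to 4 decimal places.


KL divergence for Poisson:
KL = l1*log(l1/l2) - l1 + l2.
l1 = 1, l2 = 8.
log(1/8) = -2.079442.
l1*log(l1/l2) = 1 * -2.079442 = -2.079442.
KL = -2.079442 - 1 + 8 = 4.9206

4.9206


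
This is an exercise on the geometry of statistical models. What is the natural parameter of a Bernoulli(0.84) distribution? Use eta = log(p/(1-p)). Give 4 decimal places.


Natural parameter for Bernoulli: eta = log(p/(1-p)).
p = 0.84, 1-p = 0.16.
p/(1-p) = 5.25.
eta = log(5.25) = 1.6582

1.6582


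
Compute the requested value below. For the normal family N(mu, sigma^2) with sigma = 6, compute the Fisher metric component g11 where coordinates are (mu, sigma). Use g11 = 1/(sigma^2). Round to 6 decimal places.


For the 2-parameter normal family, the Fisher metric has:
  g11 = 1/sigma^2, g22 = 2/sigma^2.
sigma = 6, sigma^2 = 36.
g11 = 0.027778

0.027778


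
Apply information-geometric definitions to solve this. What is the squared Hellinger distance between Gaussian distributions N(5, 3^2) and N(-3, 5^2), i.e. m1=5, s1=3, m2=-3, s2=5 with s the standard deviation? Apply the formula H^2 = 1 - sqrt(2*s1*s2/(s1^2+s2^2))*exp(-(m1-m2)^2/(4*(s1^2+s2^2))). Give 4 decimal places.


Squared Hellinger distance for Gaussians:
H^2 = 1 - sqrt(2*s1*s2/(s1^2+s2^2)) * exp(-(m1-m2)^2/(4*(s1^2+s2^2))).
s1^2 = 9, s2^2 = 25, s1^2+s2^2 = 34.
sqrt(2*3*5/(34)) = 0.939336.
(m1-m2)^2 = (8)^2 = 64.
exp(-64/(4*34)) = exp(-0.470588) = 0.624635.
H^2 = 1 - 0.939336*0.624635 = 0.4133

0.4133


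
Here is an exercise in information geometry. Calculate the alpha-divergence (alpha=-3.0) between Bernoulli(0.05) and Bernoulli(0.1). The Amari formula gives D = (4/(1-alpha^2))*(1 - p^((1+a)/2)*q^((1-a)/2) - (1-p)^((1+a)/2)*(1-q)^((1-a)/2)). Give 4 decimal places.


Amari alpha-divergence:
D = (4/(1-alpha^2))*(1 - p^((1+a)/2)*q^((1-a)/2) - (1-p)^((1+a)/2)*(1-q)^((1-a)/2)).
alpha = -3.0, p = 0.05, q = 0.1.
e1 = (1+alpha)/2 = -1.0, e2 = (1-alpha)/2 = 2.0.
t1 = p^e1 * q^e2 = 0.05^-1.0 * 0.1^2.0 = 0.2.
t2 = (1-p)^e1 * (1-q)^e2 = 0.95^-1.0 * 0.9^2.0 = 0.852632.
4/(1-alpha^2) = -0.5.
D = -0.5*(1 - 0.2 - 0.852632) = 0.0263

0.0263


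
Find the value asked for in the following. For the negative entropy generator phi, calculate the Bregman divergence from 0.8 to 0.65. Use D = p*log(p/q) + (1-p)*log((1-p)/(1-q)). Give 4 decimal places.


Bregman divergence with negative entropy generator:
D = p*log(p/q) + (1-p)*log((1-p)/(1-q)).
p = 0.8, q = 0.65.
p*log(p/q) = 0.8*log(0.8/0.65) = 0.166111.
(1-p)*log((1-p)/(1-q)) = 0.2*log(0.2/0.35) = -0.111923.
D = 0.166111 + -0.111923 = 0.0542

0.0542


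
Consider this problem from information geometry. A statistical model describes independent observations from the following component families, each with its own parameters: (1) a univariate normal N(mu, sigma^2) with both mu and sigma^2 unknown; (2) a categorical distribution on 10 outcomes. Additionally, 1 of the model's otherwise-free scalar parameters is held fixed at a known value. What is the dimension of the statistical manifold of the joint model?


The dimension of a statistical manifold equals the number of free
(independent) real parameters of the model. For a product of independent
blocks the parameter counts add.
- normal (mu, sigma^2): 2.
- categorical on 10 outcomes (probabilities sum to 1): 10-1 = 9.
Total = 2 + 9 = 11.
1 parameter(s) fixed at known values: 11 - 1 = 10.
Dimension = 10

10


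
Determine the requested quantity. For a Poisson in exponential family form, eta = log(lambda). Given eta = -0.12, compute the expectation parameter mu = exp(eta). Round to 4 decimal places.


Expectation parameter for Poisson exponential family:
mu = exp(eta).
eta = -0.12.
mu = exp(-0.12) = 0.8869

0.8869


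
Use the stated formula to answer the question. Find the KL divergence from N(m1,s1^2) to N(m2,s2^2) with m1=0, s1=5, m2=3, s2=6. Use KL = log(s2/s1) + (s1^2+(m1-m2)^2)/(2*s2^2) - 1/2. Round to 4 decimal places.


KL divergence between normal distributions:
KL = log(s2/s1) + (s1^2 + (m1-m2)^2)/(2*s2^2) - 1/2.
log(6/5) = 0.182322.
(5^2 + (0-3)^2)/(2*6^2) = (25 + 9)/72 = 0.472222.
KL = 0.182322 + 0.472222 - 0.5 = 0.1545

0.1545


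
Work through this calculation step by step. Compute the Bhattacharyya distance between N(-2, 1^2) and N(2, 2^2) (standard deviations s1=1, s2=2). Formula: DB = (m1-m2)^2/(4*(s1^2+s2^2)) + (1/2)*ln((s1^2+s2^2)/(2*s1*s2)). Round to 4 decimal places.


Bhattacharyya distance between two Gaussians:
DB = (m1-m2)^2/(4*(s1^2+s2^2)) + (1/2)*ln((s1^2+s2^2)/(2*s1*s2)).
(m1-m2)^2 = (-4)^2 = 16.
s1^2+s2^2 = 1 + 4 = 5.
term1 = 16/20 = 0.8.
term2 = 0.5*ln(5/4.0) = 0.111572.
DB = 0.8 + 0.111572 = 0.9116

0.9116


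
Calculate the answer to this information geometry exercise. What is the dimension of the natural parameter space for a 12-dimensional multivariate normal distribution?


Exponential family dimension calculation:
For 12-dim MVN: mean has 12 params, covariance has 12*13/2 = 78 unique entries.
Total dim = 12 + 78 = 90.

90


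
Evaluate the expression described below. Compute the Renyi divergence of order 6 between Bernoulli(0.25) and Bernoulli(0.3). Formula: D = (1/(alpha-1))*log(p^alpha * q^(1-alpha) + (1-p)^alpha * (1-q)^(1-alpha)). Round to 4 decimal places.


Renyi divergence of order alpha between Bernoulli distributions:
D = (1/(alpha-1))*log(p^alpha * q^(1-alpha) + (1-p)^alpha * (1-q)^(1-alpha)).
alpha = 6, p = 0.25, q = 0.3.
p^alpha * q^(1-alpha) = 0.25^6 * 0.3^-5 = 0.100469.
(1-p)^alpha * (1-q)^(1-alpha) = 0.75^6 * 0.7^-5 = 1.058955.
sum = 0.100469 + 1.058955 = 1.159424.
D = (1/5)*log(1.159424) = 0.0296

0.0296


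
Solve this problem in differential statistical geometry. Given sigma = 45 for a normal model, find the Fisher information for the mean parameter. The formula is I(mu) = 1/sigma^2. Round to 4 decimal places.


The Fisher information for the mean of a normal distribution is I(mu) = 1/sigma^2.
sigma = 45, so sigma^2 = 2025.
I(mu) = 1/2025 = 0.0005

0.0005


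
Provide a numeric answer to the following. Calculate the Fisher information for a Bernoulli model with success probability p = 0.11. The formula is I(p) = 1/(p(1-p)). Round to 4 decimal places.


For Bernoulli(p), Fisher information is I(p) = 1/(p*(1-p)).
p = 0.11, 1-p = 0.89.
p*(1-p) = 0.0979.
I(p) = 1/0.0979 = 10.2145

10.2145


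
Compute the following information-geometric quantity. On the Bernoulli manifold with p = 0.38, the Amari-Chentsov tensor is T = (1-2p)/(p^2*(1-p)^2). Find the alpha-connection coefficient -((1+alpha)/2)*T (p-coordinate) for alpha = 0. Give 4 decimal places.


Skewness (Amari-Chentsov) tensor: T = (1-2p)/(p^2*(1-p)^2).
p = 0.38, 1-2p = 0.24, p^2 = 0.1444, (1-p)^2 = 0.3844.
T = 0.24/(0.1444 * 0.3844) = 4.323751.
In the p-coordinate, Gamma^(alpha) = Gamma^(0) - (alpha/2)*T with Gamma^(0) = (1/2)*g'(p) = -T/2,
so Gamma^(alpha) = -((1+alpha)/2)*T.
alpha = 0, -(1+alpha)/2 = -0.5.
Gamma = -0.5 * 4.323751 = -2.1619

-2.1619


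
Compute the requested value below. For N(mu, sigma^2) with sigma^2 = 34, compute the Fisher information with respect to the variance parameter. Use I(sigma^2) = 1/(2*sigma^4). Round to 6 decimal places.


Fisher information for variance: I(sigma^2) = 1/(2*sigma^4).
sigma^2 = 34, so sigma^4 = 1156.
I = 1/(2*1156) = 1/2312 = 0.000433

0.000433


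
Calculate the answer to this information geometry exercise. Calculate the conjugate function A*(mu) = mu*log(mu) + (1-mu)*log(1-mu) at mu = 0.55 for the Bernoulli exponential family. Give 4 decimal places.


Legendre transform for Bernoulli:
A*(mu) = mu*log(mu) + (1-mu)*log(1-mu).
mu = 0.55, 1-mu = 0.45.
mu*log(mu) = 0.55*log(0.55) = -0.32881.
(1-mu)*log(1-mu) = 0.45*log(0.45) = -0.359328.
A* = -0.32881 + -0.359328 = -0.6881

-0.6881


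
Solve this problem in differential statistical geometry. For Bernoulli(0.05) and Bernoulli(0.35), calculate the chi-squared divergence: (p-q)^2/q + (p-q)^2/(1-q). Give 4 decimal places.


Chi-squared divergence between Bernoulli distributions:
chi^2 = (p-q)^2/q + (p-q)^2/(1-q).
p = 0.05, q = 0.35, p-q = -0.3.
(p-q)^2 = 0.09.
term1 = 0.09/0.35 = 0.257143.
term2 = 0.09/0.65 = 0.138462.
chi^2 = 0.257143 + 0.138462 = 0.3956

0.3956


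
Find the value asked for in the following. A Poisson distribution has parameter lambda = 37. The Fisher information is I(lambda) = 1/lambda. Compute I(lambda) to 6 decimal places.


Fisher information for Poisson: I(lambda) = 1/lambda.
lambda = 37.
I(lambda) = 1/37 = 0.027027

0.027027


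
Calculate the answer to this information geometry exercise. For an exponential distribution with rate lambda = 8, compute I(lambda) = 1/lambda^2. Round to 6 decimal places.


Fisher information for exponential: I(lambda) = 1/lambda^2.
lambda = 8, lambda^2 = 64.
I = 1/64 = 0.015625

0.015625


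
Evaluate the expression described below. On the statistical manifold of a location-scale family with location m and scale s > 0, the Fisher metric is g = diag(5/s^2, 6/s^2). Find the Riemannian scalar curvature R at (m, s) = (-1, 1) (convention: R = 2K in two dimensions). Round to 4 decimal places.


The metric has the form g = (A dm^2 + B ds^2)/s^2 with A = 5, B = 6.
Substitute u = sqrt(A/B)*m: g = B*(du^2 + ds^2)/s^2, i.e. B times the
Poincare upper half-plane metric, which has constant Gaussian curvature -1.
Scaling a 2D metric by a constant c divides the Gaussian curvature by c,
so K = -1/B = -1/(6) = -0.1667 everywhere (the point (m, s) = (-1, 1) is irrelevant:
the curvature is constant).
Scalar curvature in dimension 2: R = 2K = -2/(6) = -0.3333.

-0.3333


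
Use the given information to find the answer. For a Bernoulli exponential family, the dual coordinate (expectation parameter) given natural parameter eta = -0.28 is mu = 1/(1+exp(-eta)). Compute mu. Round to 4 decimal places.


Dual coordinate (expectation parameter) for Bernoulli:
mu = 1/(1+exp(-eta)).
eta = -0.28.
exp(-eta) = exp(0.28) = 1.32313.
mu = 1/(1+1.32313) = 0.4305

0.4305


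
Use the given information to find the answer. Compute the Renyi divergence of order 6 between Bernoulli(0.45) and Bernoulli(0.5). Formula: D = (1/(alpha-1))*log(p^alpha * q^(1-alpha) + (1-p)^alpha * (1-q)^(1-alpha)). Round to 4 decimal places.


Renyi divergence of order alpha between Bernoulli distributions:
D = (1/(alpha-1))*log(p^alpha * q^(1-alpha) + (1-p)^alpha * (1-q)^(1-alpha)).
alpha = 6, p = 0.45, q = 0.5.
p^alpha * q^(1-alpha) = 0.45^6 * 0.5^-5 = 0.265721.
(1-p)^alpha * (1-q)^(1-alpha) = 0.55^6 * 0.5^-5 = 0.885781.
sum = 0.265721 + 0.885781 = 1.151501.
D = (1/5)*log(1.151501) = 0.0282

0.0282


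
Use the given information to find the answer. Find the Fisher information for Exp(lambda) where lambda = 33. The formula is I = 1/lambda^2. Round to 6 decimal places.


Fisher information for exponential: I(lambda) = 1/lambda^2.
lambda = 33, lambda^2 = 1089.
I = 1/1089 = 0.000918

0.000918


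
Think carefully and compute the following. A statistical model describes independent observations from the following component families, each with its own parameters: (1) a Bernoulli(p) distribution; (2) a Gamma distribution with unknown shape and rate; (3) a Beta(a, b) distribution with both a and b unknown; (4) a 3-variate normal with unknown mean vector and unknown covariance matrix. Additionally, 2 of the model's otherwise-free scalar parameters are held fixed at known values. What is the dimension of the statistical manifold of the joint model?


The dimension of a statistical manifold equals the number of free
(independent) real parameters of the model. For a product of independent
blocks the parameter counts add.
- Bernoulli (p): 1.
- Gamma (shape, rate): 2.
- Beta (a, b): 2.
- 3-variate normal: 3 (mean) + 3*4/2 = 6 (symmetric covariance) = 9.
Total = 1 + 2 + 2 + 9 = 14.
2 parameter(s) fixed at known values: 14 - 2 = 12.
Dimension = 12

12
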